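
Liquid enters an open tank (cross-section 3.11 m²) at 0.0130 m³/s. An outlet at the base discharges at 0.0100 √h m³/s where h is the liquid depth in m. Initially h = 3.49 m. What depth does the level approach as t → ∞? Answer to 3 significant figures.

1.69 m

A dh/dt = Q_in − 0.0100 √h. Steady state requires inflow = outflow:
Q_in = 0.0100 √h_ss ⇒ √h_ss = 0.0130/0.0100 = 1.3000.
h_ss = 1.3000² = 1.6900 m. (Since h₀ = 3.49 m > h_ss, the level will fall toward this value.)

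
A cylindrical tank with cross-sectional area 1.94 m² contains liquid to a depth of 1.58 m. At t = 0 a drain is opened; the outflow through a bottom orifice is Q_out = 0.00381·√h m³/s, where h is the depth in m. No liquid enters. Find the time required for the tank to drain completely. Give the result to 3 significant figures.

1280 s

Mass balance (ρ constant): A dh/dt = −0.00381 √h.
This is separable: 2 d(√h)/dt = −0.00381/A, so √h = √h₀ − (0.00381/(2A)) t.
Set h = 0: 2√h₀ = (0.00381/A) t_empty ⇒ t_empty = 2A√h₀/0.00381.
t_empty = 2·1.94·√1.58/0.00381 = 3.8800·1.2570/0.00381 = 1280.1 s.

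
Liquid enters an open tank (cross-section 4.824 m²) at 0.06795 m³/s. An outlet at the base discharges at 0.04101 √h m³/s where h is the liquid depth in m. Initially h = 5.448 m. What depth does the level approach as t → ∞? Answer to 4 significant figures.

2.745 m

A dh/dt = Q_in − 0.04101 √h. Steady state requires inflow = outflow:
Q_in = 0.04101 √h_ss ⇒ √h_ss = 0.06795/0.04101 = 1.65691.
h_ss = 1.65691² = 2.74536 m. (Since h₀ = 5.448 m > h_ss, the level will fall toward this value.)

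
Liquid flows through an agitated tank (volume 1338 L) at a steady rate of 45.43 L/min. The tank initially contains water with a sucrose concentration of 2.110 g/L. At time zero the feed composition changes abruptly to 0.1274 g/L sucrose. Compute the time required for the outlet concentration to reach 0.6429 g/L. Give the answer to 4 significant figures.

39.67 min

Transient balance on the dissolved component: V dC/dt = Q(C_in − C), so τ = V/Q = 29.4519 min.
C(t) = C_in + (C₀ − C_in) e^(−t/τ). Set C = 0.6429 and solve for t:
e^(−t/τ) = (C − C_in)/(C₀ − C_in) = (0.6429 − 0.1274)/(2.110 − 0.1274) = 0.260012
t = −τ ln(…) = 29.4519 × 1.34703 = 39.6725 min.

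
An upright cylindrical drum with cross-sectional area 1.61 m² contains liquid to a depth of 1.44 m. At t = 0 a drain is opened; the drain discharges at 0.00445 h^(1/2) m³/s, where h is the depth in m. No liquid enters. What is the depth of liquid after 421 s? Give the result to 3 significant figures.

0.382 m

A dh/dt = −Q_out = −0.00445 √h.
Separate and integrate: 2(√h − √h₀) = −(0.00445/A) t.
√h = √1.44 − 0.00445·421/(2·1.61) = 1.2000 − 0.58182 = 0.61818.
h = 0.61818² = 0.38215 m.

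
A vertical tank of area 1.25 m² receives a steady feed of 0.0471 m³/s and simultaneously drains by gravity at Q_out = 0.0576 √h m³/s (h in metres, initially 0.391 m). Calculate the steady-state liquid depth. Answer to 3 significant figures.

A dh/dt = Q_in − 0.0576 √h. Steady state requires inflow = outflow:
Q_in = 0.0576 √h_ss ⇒ √h_ss = 0.0471/0.0576 = 0.81771.
h_ss = 0.81771² = 0.66865 m. (Since h₀ = 0.391 m < h_ss, the level will rise toward this value.)

0.669 m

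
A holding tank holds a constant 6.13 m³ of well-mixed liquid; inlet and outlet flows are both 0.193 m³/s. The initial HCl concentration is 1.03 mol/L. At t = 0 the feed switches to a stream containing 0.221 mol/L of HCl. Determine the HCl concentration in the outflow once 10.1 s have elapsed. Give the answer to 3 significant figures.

0.810 mol/L

Mass balance on the solute (V constant): V dC/dt = Q(C_in − C).
Time constant τ = V/Q = 6.13/0.193 = 31.762 s.
This is linear first-order; C(t) = C_in + (C₀ − C_in) e^(−t/τ).
C(10.1) = 0.221 + (1.03 − 0.221)·e^(−10.1/31.762) = 0.221 + (0.80900)·0.72761 = 0.80963 mol/L.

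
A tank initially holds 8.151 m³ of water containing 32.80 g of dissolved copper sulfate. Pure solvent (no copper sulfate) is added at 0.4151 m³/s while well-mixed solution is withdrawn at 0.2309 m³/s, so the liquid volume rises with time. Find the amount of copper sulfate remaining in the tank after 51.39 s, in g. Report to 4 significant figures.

12.48 g

Let m(t) be the amount of copper sulfate. Volume: V(t) = V₀ + (Q_in − Q_out) t = 8.151 + 0.184200 t; V(51.39) = 17.6170 m³.
No copper sulfate enters, so dm/dt = −Q_out · (m/V).
Separate: dm/m = −Q_out dt/V(t) ⇒ ln(m/m₀) = −(Q_out/(Q_in−Q_out)) ln(V/V₀).
m = m₀ (V₀/V)^(Q_out/(Q_in−Q_out)) = 32.80 × (8.151/17.6170)^(1.25353) = 12.4822 g.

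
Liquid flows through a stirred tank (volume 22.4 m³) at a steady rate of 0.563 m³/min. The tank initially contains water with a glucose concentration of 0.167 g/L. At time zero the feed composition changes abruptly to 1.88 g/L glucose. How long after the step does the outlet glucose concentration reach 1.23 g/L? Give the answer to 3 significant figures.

38.6 min

Species balance on the tank: V dC/dt = Q(C_in − C), so τ = V/Q = 39.787 min.
C(t) = C_in + (C₀ − C_in) e^(−t/τ). Set C = 1.23 and solve for t:
e^(−t/τ) = (C − C_in)/(C₀ − C_in) = (1.23 − 1.88)/(0.167 − 1.88) = 0.37945
t = −τ ln(…) = 39.787 × 0.96903 = 38.555 min.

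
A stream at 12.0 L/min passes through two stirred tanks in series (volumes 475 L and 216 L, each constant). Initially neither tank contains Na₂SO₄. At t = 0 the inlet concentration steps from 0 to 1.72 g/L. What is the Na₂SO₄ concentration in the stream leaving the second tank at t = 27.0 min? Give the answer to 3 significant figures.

Time constants: τᵢ = Vᵢ/Q for each well-mixed tank.
τ₁ = 475/12.0 = 39.583 min; τ₂ = 216/12.0 = 18.000 min.
Tank 1: C₁ = C_in(1 − e^(−t/τ₁)). Tank 2 (τ₁ ≠ τ₂): C₂ = C_in[1 − (τ₁ e^(−t/τ₁) − τ₂ e^(−t/τ₂))/(τ₁ − τ₂)].
At t = 27.0: e^(−t/τ₁) = 0.50555, e^(−t/τ₂) = 0.22313.
C₂ = 1.72·[1 − (39.583·0.50555 − 18.000·0.22313)/(21.583)] = 1.72·0.25892 = 0.44533 g/L.

0.445 g/L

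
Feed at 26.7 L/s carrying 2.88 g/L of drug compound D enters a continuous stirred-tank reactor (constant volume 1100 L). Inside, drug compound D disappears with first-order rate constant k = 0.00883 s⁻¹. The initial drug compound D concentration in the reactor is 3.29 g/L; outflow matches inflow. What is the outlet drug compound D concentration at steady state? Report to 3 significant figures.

2.11 g/L

V dC/dt = Q(C_in − C) − k V C.
At steady state: 0 = Q C_in − (Q + kV) C_ss, so C_ss = Q C_in/(Q + kV).
C_ss = 26.7·2.88/(26.7 + 0.00883·1100) = 76.896/36.413 = 2.1118 g/L.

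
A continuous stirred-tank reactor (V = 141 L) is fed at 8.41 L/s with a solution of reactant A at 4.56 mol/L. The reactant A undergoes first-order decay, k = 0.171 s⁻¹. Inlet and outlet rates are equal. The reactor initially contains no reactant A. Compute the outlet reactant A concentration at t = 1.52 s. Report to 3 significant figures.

0.349 mol/L

Accumulation = in − out − consumed: V dC/dt = Q C_in − Q C − k V C.
This is linear with rate a = Q/V + k = 0.23065 s⁻¹.
C_ss = Q C_in/(Q + kV) = 1.1792 mol/L; C(t) = C_ss + (C₀ − C_ss) e^(−a t).
C(1.52) = 1.1792 + (-1.1792)·e^(−0.23065·1.52) = 1.1792 + (-1.1792)·0.70428 = 0.34872 mol/L.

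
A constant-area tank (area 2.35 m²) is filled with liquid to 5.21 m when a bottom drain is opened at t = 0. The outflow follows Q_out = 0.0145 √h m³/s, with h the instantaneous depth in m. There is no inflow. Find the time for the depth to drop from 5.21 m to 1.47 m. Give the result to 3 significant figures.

347 s

A dh/dt = −Q_out = −0.0145 √h.
This is separable: 2 d(√h)/dt = −0.0145/A, so √h = √h₀ − (0.0145/(2A)) t.
t = 2A(√h₀ − √h)/0.0145 = 2·2.35·(√5.21 − √1.47)/0.0145
  = 4.7000 × (2.2825 − 1.2124) / 0.0145 = 346.86 s.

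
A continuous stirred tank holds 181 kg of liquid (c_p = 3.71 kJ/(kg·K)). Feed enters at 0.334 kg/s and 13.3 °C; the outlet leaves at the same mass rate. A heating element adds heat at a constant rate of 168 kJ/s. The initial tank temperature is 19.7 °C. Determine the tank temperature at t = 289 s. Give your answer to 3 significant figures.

73.1 °C

Energy balance: M c_p dT/dt = ṁ c_p (T_in − T) + 168.
Rearrange: dT/dt = (T_ss − T)/τ with τ = M/ṁ = 541.92 s and T_ss = T_in + Q̇/(ṁ c_p) = 148.88 °C.
Solution: T(t) = T_ss + (T₀ − T_ss) e^(−t/τ).
T(289) = 148.88 + (-129.18)·e^(−289/541.92) = 148.88 + (-129.18)·0.58667 = 73.093 °C.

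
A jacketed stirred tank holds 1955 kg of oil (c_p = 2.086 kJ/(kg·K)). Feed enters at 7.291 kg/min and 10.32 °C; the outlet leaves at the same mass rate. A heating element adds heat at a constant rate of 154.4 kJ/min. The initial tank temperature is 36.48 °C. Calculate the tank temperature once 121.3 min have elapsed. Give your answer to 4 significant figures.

30.65 °C

First-law balance (no shaft work): M c_p dT/dt = ṁ c_p (T_in − T) + 154.4.
Rearrange: dT/dt = (T_ss − T)/τ with τ = M/ṁ = 268.139 min and T_ss = T_in + Q̇/(ṁ c_p) = 20.4719 °C.
Integrating: T(t) = T_ss + (T₀ − T_ss) e^(−t/τ).
T(121.3) = 20.4719 + (16.0081)·e^(−121.3/268.139) = 20.4719 + (16.0081)·0.636114 = 30.6549 °C.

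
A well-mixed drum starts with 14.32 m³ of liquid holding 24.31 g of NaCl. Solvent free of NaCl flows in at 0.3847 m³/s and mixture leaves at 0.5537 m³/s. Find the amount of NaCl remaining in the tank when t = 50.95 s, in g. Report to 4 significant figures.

1.195 g

Total volume: dV/dt = Q_in − Q_out = -0.169000 m³/s, so V(t) = 14.32 − 0.169000 t and V(50.95) = 5.70945 m³.
Solute balance: dm/dt = 0 − Q_out C = −Q_out m/V(t).
Separate: dm/m = −Q_out dt/V(t) ⇒ ln(m/m₀) = −(Q_out/(Q_in−Q_out)) ln(V/V₀).
m = m₀ (V₀/V)^(Q_out/(Q_in−Q_out)) = 24.31 × (14.32/5.70945)^(-3.27633) = 1.19505 g.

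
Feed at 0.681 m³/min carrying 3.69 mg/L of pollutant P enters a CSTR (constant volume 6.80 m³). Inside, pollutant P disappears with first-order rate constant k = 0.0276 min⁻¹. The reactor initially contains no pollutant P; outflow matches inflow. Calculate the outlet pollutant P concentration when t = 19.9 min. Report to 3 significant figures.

2.67 mg/L

Species balance: V dC/dt = Q C_in − Q C − k V C.
This is linear with rate a = Q/V + k = 0.12775 min⁻¹.
C_ss = Q C_in/(Q + kV) = 2.8928 mg/L; C(t) = C_ss + (C₀ − C_ss) e^(−a t).
C(19.9) = 2.8928 + (-2.8928)·e^(−0.12775·19.9) = 2.8928 + (-2.8928)·0.078696 = 2.6651 mg/L.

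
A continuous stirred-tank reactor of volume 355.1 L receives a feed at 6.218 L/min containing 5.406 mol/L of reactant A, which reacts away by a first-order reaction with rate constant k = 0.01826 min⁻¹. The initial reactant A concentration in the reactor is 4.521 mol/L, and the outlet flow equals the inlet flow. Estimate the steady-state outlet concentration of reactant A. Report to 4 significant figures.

V dC/dt = Q(C_in − C) − k V C.
At steady state: 0 = Q C_in − (Q + kV) C_ss, so C_ss = Q C_in/(Q + kV).
C_ss = 6.218·5.406/(6.218 + 0.01826·355.1) = 33.6145/12.7021 = 2.64637 mol/L.

2.646 mol/L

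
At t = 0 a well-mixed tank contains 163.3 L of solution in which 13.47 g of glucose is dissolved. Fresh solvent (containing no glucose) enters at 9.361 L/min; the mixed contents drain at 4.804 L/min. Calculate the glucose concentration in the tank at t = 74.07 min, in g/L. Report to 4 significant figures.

0.008252 g/L

Let m(t) be the amount of glucose. Volume: V(t) = V₀ + (Q_in − Q_out) t = 163.3 + 4.55700 t; V(74.07) = 500.837 L.
Species balance (pure solvent in): dm/dt = −Q_out · m/V(t).
Separate: dm/m = −Q_out dt/V(t) ⇒ ln(m/m₀) = −(Q_out/(Q_in−Q_out)) ln(V/V₀).
m = m₀ (V₀/V)^(Q_out/(Q_in−Q_out)) = 13.47 × (163.3/500.837)^(1.05420) = 4.13311 g.
C = m/V = 4.13311/500.837 = 0.00825240 g/L.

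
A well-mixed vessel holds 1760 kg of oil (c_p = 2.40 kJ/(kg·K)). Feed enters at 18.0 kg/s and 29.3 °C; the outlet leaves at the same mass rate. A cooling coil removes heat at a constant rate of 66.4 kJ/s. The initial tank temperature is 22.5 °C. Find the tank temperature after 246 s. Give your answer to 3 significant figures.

27.3 °C

M c_p dT/dt = ṁ c_p (T_in − T) − Q̇.
Rearrange: dT/dt = (T_ss − T)/τ with τ = M/ṁ = 97.778 s and T_ss = T_in − Q̇/(ṁ c_p) = 27.763 °C.
Integrating: T(t) = T_ss + (T₀ − T_ss) e^(−t/τ).
T(246) = 27.763 + (-5.2630)·e^(−246/97.778) = 27.763 + (-5.2630)·0.080789 = 27.338 °C.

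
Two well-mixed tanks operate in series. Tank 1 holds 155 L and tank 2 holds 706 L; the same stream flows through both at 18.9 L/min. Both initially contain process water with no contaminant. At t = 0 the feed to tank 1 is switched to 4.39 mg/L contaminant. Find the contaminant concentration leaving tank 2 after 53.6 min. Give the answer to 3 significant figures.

3.05 mg/L

Each tank obeys Vᵢ dCᵢ/dt = Q(Cᵢ₋₁ − Cᵢ), so τᵢ = Vᵢ/Q.
τ₁ = 155/18.9 = 8.2011 min; τ₂ = 706/18.9 = 37.354 min.
Solving the cascade with C₁(0)=C₂(0)=0 gives C₂(t) = C_in[1 − (τ₁ e^(−t/τ₁) − τ₂ e^(−t/τ₂))/(τ₁ − τ₂)].
At t = 53.6: e^(−t/τ₁) = 0.0014507, e^(−t/τ₂) = 0.23814.
C₂ = 4.39·[1 − (8.2011·0.0014507 − 37.354·0.23814)/(-29.153)] = 4.39·0.69528 = 3.0523 mg/L.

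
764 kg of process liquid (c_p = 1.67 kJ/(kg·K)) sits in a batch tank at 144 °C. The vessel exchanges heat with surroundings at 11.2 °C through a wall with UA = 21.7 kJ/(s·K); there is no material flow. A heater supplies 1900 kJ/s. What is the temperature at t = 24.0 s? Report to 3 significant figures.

129 °C

Lumped-capacitance energy balance: M c_p dT/dt = UA(T_amb − T) + Q̇.
dT/dt = (T_ss − T)/τ with T_ss = T_amb + Q̇/UA = 11.2 + 1900/21.7 = 98.758 °C, τ = M c_p/UA = 764·1.67/21.7 = 58.796 s.
This is linear first-order; T(t) = T_ss + (T₀ − T_ss) e^(−t/τ).
T(24.0) = 98.758 + (45.242)·0.66485 = 128.84 °C.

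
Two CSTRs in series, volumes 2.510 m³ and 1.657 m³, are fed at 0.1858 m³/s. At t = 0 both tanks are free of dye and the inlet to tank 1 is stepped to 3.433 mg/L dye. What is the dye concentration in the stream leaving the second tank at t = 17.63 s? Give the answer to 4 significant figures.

Species balance on tank i: dCᵢ/dt = (Cᵢ₋₁ − Cᵢ)/τᵢ with τᵢ = Vᵢ/Q.
τ₁ = 2.510/0.1858 = 13.5091 s; τ₂ = 1.657/0.1858 = 8.91819 s.
Tank 1: C₁ = C_in(1 − e^(−t/τ₁)). Tank 2 (τ₁ ≠ τ₂): C₂ = C_in[1 − (τ₁ e^(−t/τ₁) − τ₂ e^(−t/τ₂))/(τ₁ − τ₂)].
At t = 17.63: e^(−t/τ₁) = 0.271161, e^(−t/τ₂) = 0.138504.
C₂ = 3.433·[1 − (13.5091·0.271161 − 8.91819·0.138504)/(4.59096)] = 3.433·0.471144 = 1.61744 mg/L.

1.617 mg/L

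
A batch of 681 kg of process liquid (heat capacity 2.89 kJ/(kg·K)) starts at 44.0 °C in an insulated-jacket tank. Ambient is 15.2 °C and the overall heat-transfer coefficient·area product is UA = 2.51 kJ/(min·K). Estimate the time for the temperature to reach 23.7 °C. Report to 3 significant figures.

957 min

Lumped-capacitance energy balance: M c_p dT/dt = UA(T_amb − T).
τ = M c_p/UA = 784.10 min; T_ss = T_amb = 15.200 °C.
T(t) = T_ss + (T₀ − T_ss)e^(−t/τ); set T = 23.7:
t = −τ ln[(T − T_ss)/(T₀ − T_ss)] = −784.10 · ln(0.29514) = 956.84 min.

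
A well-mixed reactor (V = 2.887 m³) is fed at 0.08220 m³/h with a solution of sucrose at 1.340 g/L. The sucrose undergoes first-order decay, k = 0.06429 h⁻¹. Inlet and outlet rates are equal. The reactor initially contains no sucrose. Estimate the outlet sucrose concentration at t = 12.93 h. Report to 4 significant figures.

0.2873 g/L

V dC/dt = Q(C_in − C) − k V C.
This is linear with rate a = Q/V + k = 0.0927625 h⁻¹.
C_ss = Q C_in/(Q + kV) = 0.411299 g/L; C(t) = C_ss + (C₀ − C_ss) e^(−a t).
C(12.93) = 0.411299 + (-0.411299)·e^(−0.0927625·12.93) = 0.411299 + (-0.411299)·0.301369 = 0.287346 g/L.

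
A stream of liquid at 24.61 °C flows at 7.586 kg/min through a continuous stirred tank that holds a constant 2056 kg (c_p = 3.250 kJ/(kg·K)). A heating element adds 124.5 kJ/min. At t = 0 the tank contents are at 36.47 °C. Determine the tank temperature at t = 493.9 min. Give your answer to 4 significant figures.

30.76 °C

M c_p dT/dt = ṁ c_p (T_in − T) + Q̇.
Rearrange: dT/dt = (T_ss − T)/τ with τ = M/ṁ = 271.026 min and T_ss = T_in + Q̇/(ṁ c_p) = 29.6598 °C.
Solution: T(t) = T_ss + (T₀ − T_ss) e^(−t/τ).
T(493.9) = 29.6598 + (6.81021)·e^(−493.9/271.026) = 29.6598 + (6.81021)·0.161647 = 30.7606 °C.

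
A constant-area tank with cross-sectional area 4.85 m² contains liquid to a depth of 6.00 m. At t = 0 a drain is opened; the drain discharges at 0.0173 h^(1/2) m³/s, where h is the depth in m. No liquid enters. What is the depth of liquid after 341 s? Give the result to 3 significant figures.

3.39 m

A dh/dt = −Q_out = −0.0173 √h.
This is separable: 2 d(√h)/dt = −0.0173/A, so √h = √h₀ − (0.0173/(2A)) t.
√h = √6.00 − 0.0173·341/(2·4.85) = 2.4495 − 0.60818 = 1.8413.
h = 1.8413² = 3.3904 m.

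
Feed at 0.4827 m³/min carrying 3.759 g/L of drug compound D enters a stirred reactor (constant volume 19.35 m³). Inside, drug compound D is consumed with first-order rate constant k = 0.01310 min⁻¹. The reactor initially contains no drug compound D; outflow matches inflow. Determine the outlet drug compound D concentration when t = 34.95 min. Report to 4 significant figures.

1.813 g/L

Species balance: V dC/dt = Q C_in − Q C − k V C.
This is linear with rate a = Q/V + k = 0.0380457 min⁻¹.
C_ss = Q C_in/(Q + kV) = 2.46469 g/L; C(t) = C_ss + (C₀ − C_ss) e^(−a t).
C(34.95) = 2.46469 + (-2.46469)·e^(−0.0380457·34.95) = 2.46469 + (-2.46469)·0.264557 = 1.81264 g/L.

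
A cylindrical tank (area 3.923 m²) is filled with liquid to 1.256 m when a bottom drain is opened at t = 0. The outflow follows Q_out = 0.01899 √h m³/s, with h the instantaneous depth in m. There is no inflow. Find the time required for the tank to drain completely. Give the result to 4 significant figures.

463.0 s

A dh/dt = −Q_out = −0.01899 √h.
This is separable: 2 d(√h)/dt = −0.01899/A, so √h = √h₀ − (0.01899/(2A)) t.
Tank is empty when √h = 0: t_empty = 2A√h₀/0.01899.
t_empty = 2·3.923·√1.256/0.01899 = 7.84600·1.12071/0.01899 = 463.040 s.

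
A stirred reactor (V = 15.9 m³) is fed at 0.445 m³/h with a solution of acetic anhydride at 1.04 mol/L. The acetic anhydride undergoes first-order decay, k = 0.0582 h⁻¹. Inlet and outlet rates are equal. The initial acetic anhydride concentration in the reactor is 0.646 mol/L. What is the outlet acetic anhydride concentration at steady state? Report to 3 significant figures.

0.338 mol/L

Species balance: V dC/dt = Q C_in − Q C − k V C.
At steady state: 0 = Q C_in − (Q + kV) C_ss, so C_ss = Q C_in/(Q + kV).
C_ss = 0.445·1.04/(0.445 + 0.0582·15.9) = 0.46280/1.3704 = 0.33772 mol/L.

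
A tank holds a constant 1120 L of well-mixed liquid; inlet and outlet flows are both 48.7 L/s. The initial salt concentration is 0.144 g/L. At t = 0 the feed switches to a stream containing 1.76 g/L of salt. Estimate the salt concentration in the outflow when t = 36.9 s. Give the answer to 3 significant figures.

Species balance on the tank: V dC/dt = Q(C_in − C).
Time constant τ = V/Q = 1120/48.7 = 22.998 s.
This is linear first-order; C(t) = C_in + (C₀ − C_in) e^(−t/τ).
C(36.9) = 1.76 + (0.144 − 1.76)·e^(−36.9/22.998) = 1.76 + (-1.6160)·0.20099 = 1.4352 g/L.

1.44 g/L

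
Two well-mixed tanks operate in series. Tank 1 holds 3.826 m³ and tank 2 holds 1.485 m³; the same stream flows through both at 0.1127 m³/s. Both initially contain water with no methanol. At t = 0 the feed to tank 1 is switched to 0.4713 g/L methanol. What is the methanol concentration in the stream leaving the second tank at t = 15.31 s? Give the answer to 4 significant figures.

Species balance on tank i: dCᵢ/dt = (Cᵢ₋₁ − Cᵢ)/τᵢ with τᵢ = Vᵢ/Q.
τ₁ = 3.826/0.1127 = 33.9485 s; τ₂ = 1.485/0.1127 = 13.1766 s.
Tank 1: C₁ = C_in(1 − e^(−t/τ₁)). Tank 2 (τ₁ ≠ τ₂): C₂ = C_in[1 − (τ₁ e^(−t/τ₁) − τ₂ e^(−t/τ₂))/(τ₁ − τ₂)].
At t = 15.31: e^(−t/τ₁) = 0.637006, e^(−t/τ₂) = 0.312888.
C₂ = 0.4713·[1 − (33.9485·0.637006 − 13.1766·0.312888)/(20.7720)] = 0.4713·0.157392 = 0.0741789 g/L.

0.07418 g/L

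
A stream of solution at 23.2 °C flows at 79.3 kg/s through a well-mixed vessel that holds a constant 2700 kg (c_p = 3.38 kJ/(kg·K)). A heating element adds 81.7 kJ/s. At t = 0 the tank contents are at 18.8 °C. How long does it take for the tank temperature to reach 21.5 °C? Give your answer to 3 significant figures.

M c_p dT/dt = ṁ c_p (T_in − T) + Q̇.
τ = M/ṁ = 34.048 s; T_ss = T_in + Q̇/(ṁ c_p) = 23.505 °C.
T(t) = T_ss + (T₀ − T_ss) e^(−t/τ). Set T = 21.5:
e^(−t/τ) = (21.5 − 23.505)/(18.8 − 23.505) = 0.42612
t = −34.048 · ln(0.42612) = 29.044 s.

29.0 s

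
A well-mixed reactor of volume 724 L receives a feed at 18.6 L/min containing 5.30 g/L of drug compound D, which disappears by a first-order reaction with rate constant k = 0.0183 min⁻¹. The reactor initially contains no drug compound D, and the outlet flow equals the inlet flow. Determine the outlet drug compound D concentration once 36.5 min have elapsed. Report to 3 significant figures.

Species balance: V dC/dt = Q C_in − Q C − k V C.
This is linear with rate a = Q/V + k = 0.043991 min⁻¹.
C_ss = Q C_in/(Q + kV) = 3.0952 g/L; C(t) = C_ss + (C₀ − C_ss) e^(−a t).
C(36.5) = 3.0952 + (-3.0952)·e^(−0.043991·36.5) = 3.0952 + (-3.0952)·0.20076 = 2.4738 g/L.

2.47 g/L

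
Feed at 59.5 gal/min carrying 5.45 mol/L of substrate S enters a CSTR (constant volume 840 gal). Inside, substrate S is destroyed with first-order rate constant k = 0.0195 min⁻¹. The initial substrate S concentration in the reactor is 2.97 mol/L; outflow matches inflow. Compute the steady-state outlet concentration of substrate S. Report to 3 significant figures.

4.27 mol/L

Accumulation = in − out − consumed: V dC/dt = Q C_in − Q C − k V C.
At steady state: 0 = Q C_in − (Q + kV) C_ss, so C_ss = Q C_in/(Q + kV).
C_ss = 59.5·5.45/(59.5 + 0.0195·840) = 324.28/75.880 = 4.2735 mol/L.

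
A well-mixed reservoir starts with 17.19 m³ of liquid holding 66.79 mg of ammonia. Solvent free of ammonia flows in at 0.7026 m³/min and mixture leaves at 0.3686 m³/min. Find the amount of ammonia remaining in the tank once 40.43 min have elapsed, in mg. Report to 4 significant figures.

35.23 mg

Let m(t) be the amount of ammonia. Volume: V(t) = V₀ + (Q_in − Q_out) t = 17.19 + 0.334000 t; V(40.43) = 30.6936 m³.
Solute balance: dm/dt = 0 − Q_out C = −Q_out m/V(t).
dm/m = −Q_out dt/(V₀ + 0.334000 t); integrating gives ln(m/m₀) = −(Q_out/(Q_in−Q_out)) ln(V/V₀).
m = m₀ (V₀/V)^(Q_out/(Q_in−Q_out)) = 66.79 × (17.19/30.6936)^(1.10359) = 35.2255 mg.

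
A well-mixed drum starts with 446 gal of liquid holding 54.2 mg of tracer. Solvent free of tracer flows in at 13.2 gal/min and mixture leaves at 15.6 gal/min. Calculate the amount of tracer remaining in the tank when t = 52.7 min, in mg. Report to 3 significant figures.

6.20 mg

Total volume: dV/dt = Q_in − Q_out = -2.4000 gal/min, so V(t) = 446 − 2.4000 t and V(52.7) = 319.52 gal.
Solute balance: dm/dt = 0 − Q_out C = −Q_out m/V(t).
dm/m = −Q_out dt/(V₀ − 2.4000 t); integrating gives ln(m/m₀) = −(Q_out/(Q_in−Q_out)) ln(V/V₀).
m = m₀ (V₀/V)^(Q_out/(Q_in−Q_out)) = 54.2 × (446/319.52)^(-6.5000) = 6.2024 mg.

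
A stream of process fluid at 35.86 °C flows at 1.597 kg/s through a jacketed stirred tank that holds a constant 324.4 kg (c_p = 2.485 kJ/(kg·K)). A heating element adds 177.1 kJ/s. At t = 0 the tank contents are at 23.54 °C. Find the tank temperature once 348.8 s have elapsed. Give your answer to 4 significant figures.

70.26 °C

Energy balance: M c_p dT/dt = ṁ c_p (T_in − T) + 177.1.
Rearrange: dT/dt = (T_ss − T)/τ with τ = M/ṁ = 203.131 s and T_ss = T_in + Q̇/(ṁ c_p) = 80.4859 °C.
Solution: T(t) = T_ss + (T₀ − T_ss) e^(−t/τ).
T(348.8) = 80.4859 + (-56.9459)·e^(−348.8/203.131) = 80.4859 + (-56.9459)·0.179583 = 70.2594 °C.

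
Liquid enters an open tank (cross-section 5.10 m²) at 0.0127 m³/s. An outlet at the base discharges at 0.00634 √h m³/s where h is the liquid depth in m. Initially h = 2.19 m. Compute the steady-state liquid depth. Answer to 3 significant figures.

4.01 m

Volume balance on the tank: A dh/dt = Q_in − 0.00634 √h. At steady state dh/dt = 0:
Q_in = 0.00634 √h_ss ⇒ √h_ss = 0.0127/0.00634 = 2.0032.
h_ss = 2.0032² = 4.0126 m. (Since h₀ = 2.19 m < h_ss, the level will rise toward this value.)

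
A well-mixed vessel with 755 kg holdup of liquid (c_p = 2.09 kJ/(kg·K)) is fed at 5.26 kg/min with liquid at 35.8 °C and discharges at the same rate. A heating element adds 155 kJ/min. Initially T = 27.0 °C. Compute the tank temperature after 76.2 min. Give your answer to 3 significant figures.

M c_p dT/dt = ṁ c_p (T_in − T) + Q̇.
Rearrange: dT/dt = (T_ss − T)/τ with τ = M/ṁ = 143.54 min and T_ss = T_in + Q̇/(ṁ c_p) = 49.899 °C.
This is linear first-order; T(t) = T_ss + (T₀ − T_ss) e^(−t/τ).
T(76.2) = 49.899 + (-22.899)·e^(−76.2/143.54) = 49.899 + (-22.899)·0.58809 = 36.432 °C.

36.4 °C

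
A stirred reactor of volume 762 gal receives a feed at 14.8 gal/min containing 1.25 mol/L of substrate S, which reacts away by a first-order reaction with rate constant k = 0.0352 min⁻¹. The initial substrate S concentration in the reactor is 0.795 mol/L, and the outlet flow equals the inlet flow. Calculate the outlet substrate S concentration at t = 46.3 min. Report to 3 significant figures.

0.472 mol/L

Accumulation = in − out − consumed: V dC/dt = Q C_in − Q C − k V C.
dC/dt = (Q/V) C_in − (Q/V + k) C; effective rate a = Q/V + k = 0.019423 + 0.0352 = 0.054623 min⁻¹.
C_ss = Q C_in/(Q + kV) = 0.44447 mol/L; C(t) = C_ss + (C₀ − C_ss) e^(−a t).
C(46.3) = 0.44447 + (0.35053)·e^(−0.054623·46.3) = 0.44447 + (0.35053)·0.079737 = 0.47242 mol/L.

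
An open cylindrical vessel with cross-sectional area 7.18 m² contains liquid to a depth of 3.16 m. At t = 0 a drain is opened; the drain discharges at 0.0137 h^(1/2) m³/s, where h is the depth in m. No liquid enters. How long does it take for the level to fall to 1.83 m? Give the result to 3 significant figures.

445 s

Volume balance on the tank: A dh/dt = −0.0137 √h.
Separate and integrate: 2(√h − √h₀) = −(0.0137/A) t.
t = 2A(√h₀ − √h)/0.0137 = 2·7.18·(√3.16 − √1.83)/0.0137
  = 14.360 × (1.7776 − 1.3528) / 0.0137 = 445.33 s.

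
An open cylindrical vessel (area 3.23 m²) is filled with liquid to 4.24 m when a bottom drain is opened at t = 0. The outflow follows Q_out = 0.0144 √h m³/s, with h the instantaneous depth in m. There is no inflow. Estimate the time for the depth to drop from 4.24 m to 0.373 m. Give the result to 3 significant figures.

650 s

Accumulation of liquid (constant cross-section A): A dh/dt = −0.0144 √h.
This is separable: 2 d(√h)/dt = −0.0144/A, so √h = √h₀ − (0.0144/(2A)) t.
t = 2A(√h₀ − √h)/0.0144 = 2·3.23·(√4.24 − √0.373)/0.0144
  = 6.4600 × (2.0591 − 0.61074) / 0.0144 = 649.76 s.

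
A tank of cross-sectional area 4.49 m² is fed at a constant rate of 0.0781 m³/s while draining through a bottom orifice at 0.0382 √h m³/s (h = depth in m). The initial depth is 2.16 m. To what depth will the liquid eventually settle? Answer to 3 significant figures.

Unsteady balance on liquid volume: A dh/dt = Q_in − 0.0382 √h. At steady state dh/dt = 0:
Q_in = 0.0382 √h_ss ⇒ √h_ss = 0.0781/0.0382 = 2.0445.
h_ss = 2.0445² = 4.1800 m. (Since h₀ = 2.16 m < h_ss, the level will rise toward this value.)

4.18 m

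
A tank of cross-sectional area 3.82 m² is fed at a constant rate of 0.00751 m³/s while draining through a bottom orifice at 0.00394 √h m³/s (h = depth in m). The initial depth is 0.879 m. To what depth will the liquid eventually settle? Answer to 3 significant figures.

3.63 m

Accumulation of liquid (constant cross-section A): A dh/dt = Q_in − 0.00394 √h. At steady state dh/dt = 0:
Q_in = 0.00394 √h_ss ⇒ √h_ss = 0.00751/0.00394 = 1.9061.
h_ss = 1.9061² = 3.6332 m. (Since h₀ = 0.879 m < h_ss, the level will rise toward this value.)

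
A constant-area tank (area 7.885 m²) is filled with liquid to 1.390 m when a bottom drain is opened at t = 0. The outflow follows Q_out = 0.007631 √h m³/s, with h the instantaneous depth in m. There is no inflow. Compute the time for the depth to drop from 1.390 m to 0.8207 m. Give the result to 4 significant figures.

With no inflow, A dh/dt = −0.007631 √h.
This is separable: 2 d(√h)/dt = −0.007631/A, so √h = √h₀ − (0.007631/(2A)) t.
t = 2A(√h₀ − √h)/0.007631 = 2·7.885·(√1.390 − √0.8207)/0.007631
  = 15.7700 × (1.17898 − 0.905925) / 0.007631 = 564.293 s.

564.3 s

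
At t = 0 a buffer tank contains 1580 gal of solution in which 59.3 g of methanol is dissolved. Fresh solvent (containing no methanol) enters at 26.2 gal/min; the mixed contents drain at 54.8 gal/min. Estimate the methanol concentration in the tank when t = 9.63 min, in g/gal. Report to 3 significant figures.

Let m(t) be the amount of methanol. Volume: V(t) = V₀ + (Q_in − Q_out) t = 1580 − 28.600 t; V(9.63) = 1304.6 gal.
Solute balance: dm/dt = 0 − Q_out C = −Q_out m/V(t).
Separate: dm/m = −Q_out dt/V(t) ⇒ ln(m/m₀) = −(Q_out/(Q_in−Q_out)) ln(V/V₀).
m = m₀ (V₀/V)^(Q_out/(Q_in−Q_out)) = 59.3 × (1580/1304.6)^(-1.9161) = 41.083 g.
C = m/V = 41.083/1304.6 = 0.031491 g/gal.

0.0315 g/gal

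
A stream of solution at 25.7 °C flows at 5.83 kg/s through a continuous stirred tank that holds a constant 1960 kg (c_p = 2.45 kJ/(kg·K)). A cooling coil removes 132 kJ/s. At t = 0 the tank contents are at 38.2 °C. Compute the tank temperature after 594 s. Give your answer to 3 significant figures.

20.2 °C

M c_p dT/dt = ṁ c_p (T_in − T) − Q̇.
Rearrange: dT/dt = (T_ss − T)/τ with τ = M/ṁ = 336.19 s and T_ss = T_in − Q̇/(ṁ c_p) = 16.459 °C.
T approaches T_ss exponentially: T(t) = T_ss + (T₀ − T_ss) e^(−t/τ).
T(594) = 16.459 + (21.741)·e^(−594/336.19) = 16.459 + (21.741)·0.17087 = 20.174 °C.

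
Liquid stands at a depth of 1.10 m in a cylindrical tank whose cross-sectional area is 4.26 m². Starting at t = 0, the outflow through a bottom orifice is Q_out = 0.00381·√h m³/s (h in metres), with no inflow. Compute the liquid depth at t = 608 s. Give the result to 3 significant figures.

0.604 m

With no inflow, A dh/dt = −0.00381 √h.
Separate and integrate: 2(√h − √h₀) = −(0.00381/A) t.
√h = √1.10 − 0.00381·608/(2·4.26) = 1.0488 − 0.27189 = 0.77692.
h = 0.77692² = 0.60361 m.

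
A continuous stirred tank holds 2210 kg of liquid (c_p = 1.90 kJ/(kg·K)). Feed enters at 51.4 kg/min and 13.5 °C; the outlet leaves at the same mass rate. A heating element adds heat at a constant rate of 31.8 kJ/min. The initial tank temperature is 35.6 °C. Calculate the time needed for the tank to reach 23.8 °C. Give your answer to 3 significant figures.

Heat balance on the well-mixed liquid: M c_p dT/dt = ṁ c_p (T_in − T) + 31.8.
τ = M/ṁ = 42.996 min; T_ss = T_in + Q̇/(ṁ c_p) = 13.826 °C.
T(t) = T_ss + (T₀ − T_ss) e^(−t/τ). Set T = 23.8:
e^(−t/τ) = (23.8 − 13.826)/(35.6 − 13.826) = 0.45808
t = −42.996 · ln(0.45808) = 33.568 min.

33.6 min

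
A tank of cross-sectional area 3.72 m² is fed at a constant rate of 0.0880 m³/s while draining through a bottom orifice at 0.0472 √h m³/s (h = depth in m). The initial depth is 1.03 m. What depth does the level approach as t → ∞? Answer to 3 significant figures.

Accumulation of liquid (constant cross-section A): A dh/dt = Q_in − 0.0472 √h. At steady state dh/dt = 0:
Q_in = 0.0472 √h_ss ⇒ √h_ss = 0.0880/0.0472 = 1.8644.
h_ss = 1.8644² = 3.4760 m. (Since h₀ = 1.03 m < h_ss, the level will rise toward this value.)

3.48 m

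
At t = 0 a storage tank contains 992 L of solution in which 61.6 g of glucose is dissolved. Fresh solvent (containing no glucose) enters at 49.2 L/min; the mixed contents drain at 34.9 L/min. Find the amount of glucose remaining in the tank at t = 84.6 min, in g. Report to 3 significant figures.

8.80 g

Let m(t) be the amount of glucose. Volume: V(t) = V₀ + (Q_in − Q_out) t = 992 + 14.300 t; V(84.6) = 2201.8 L.
Solute balance: dm/dt = 0 − Q_out C = −Q_out m/V(t).
dm/m = −Q_out dt/(V₀ + 14.300 t); integrating gives ln(m/m₀) = −(Q_out/(Q_in−Q_out)) ln(V/V₀).
m = m₀ (V₀/V)^(Q_out/(Q_in−Q_out)) = 61.6 × (992/2201.8)^(2.4406) = 8.8005 g.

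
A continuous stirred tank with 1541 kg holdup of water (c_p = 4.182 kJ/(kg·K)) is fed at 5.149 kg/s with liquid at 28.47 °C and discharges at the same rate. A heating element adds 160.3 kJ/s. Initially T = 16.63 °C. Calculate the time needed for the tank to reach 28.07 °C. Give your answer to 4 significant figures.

First-law balance (no shaft work): M c_p dT/dt = ṁ c_p (T_in − T) + 160.3.
τ = M/ṁ = 299.281 s; T_ss = T_in + Q̇/(ṁ c_p) = 35.9143 °C.
T(t) = T_ss + (T₀ − T_ss) e^(−t/τ). Set T = 28.07:
e^(−t/τ) = (28.07 − 35.9143)/(16.63 − 35.9143) = 0.406773
t = −299.281 · ln(0.406773) = 269.204 s.

269.2 s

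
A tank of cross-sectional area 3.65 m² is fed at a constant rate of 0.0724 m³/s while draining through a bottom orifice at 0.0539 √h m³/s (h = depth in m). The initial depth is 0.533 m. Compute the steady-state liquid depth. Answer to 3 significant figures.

1.80 m

Volume balance on the tank: A dh/dt = Q_in − 0.0539 √h. At steady state dh/dt = 0:
Q_in = 0.0539 √h_ss ⇒ √h_ss = 0.0724/0.0539 = 1.3432.
h_ss = 1.3432² = 1.8043 m. (Since h₀ = 0.533 m < h_ss, the level will rise toward this value.)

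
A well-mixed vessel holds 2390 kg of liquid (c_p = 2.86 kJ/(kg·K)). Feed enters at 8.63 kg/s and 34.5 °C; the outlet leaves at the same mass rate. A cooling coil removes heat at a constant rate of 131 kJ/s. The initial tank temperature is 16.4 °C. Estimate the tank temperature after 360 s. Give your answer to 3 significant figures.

First-law balance (no shaft work): M c_p dT/dt = ṁ c_p (T_in − T) − 131.
Rearrange: dT/dt = (T_ss − T)/τ with τ = M/ṁ = 276.94 s and T_ss = T_in − Q̇/(ṁ c_p) = 29.192 °C.
Integrating: T(t) = T_ss + (T₀ − T_ss) e^(−t/τ).
T(360) = 29.192 + (-12.792)·e^(−360/276.94) = 29.192 + (-12.792)·0.27255 = 25.706 °C.

25.7 °C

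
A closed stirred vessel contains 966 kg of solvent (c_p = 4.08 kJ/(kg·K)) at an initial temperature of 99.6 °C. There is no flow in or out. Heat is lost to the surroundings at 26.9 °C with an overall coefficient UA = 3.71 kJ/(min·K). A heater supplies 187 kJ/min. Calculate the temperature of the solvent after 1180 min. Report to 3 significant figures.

Heat balance on the well-mixed liquid: M c_p dT/dt = −UA(T − T_amb) + Q̇.
dT/dt = (T_ss − T)/τ with T_ss = T_amb + Q̇/UA = 26.9 + 187/3.71 = 77.304 °C, τ = M c_p/UA = 966·4.08/3.71 = 1062.3 min.
T approaches T_ss exponentially: T(t) = T_ss + (T₀ − T_ss) e^(−t/τ).
T(1180) = 77.304 + (22.296)·0.32931 = 84.647 °C.

84.6 °C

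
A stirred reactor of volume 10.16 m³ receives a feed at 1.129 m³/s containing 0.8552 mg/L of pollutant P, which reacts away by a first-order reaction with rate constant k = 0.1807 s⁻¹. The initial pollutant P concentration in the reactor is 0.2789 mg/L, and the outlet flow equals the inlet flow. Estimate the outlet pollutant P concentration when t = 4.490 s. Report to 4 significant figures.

0.3130 mg/L

V dC/dt = Q(C_in − C) − k V C.
This is linear with rate a = Q/V + k = 0.291822 s⁻¹.
C_ss = Q C_in/(Q + kV) = 0.325649 mg/L; C(t) = C_ss + (C₀ − C_ss) e^(−a t).
C(4.490) = 0.325649 + (-0.0467491)·e^(−0.291822·4.490) = 0.325649 + (-0.0467491)·0.269744 = 0.313039 mg/L.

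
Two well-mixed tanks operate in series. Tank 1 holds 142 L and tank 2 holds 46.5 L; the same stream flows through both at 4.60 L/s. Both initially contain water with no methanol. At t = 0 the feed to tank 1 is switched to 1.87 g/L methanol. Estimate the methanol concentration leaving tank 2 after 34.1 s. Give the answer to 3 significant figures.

Species balance on tank i: dCᵢ/dt = (Cᵢ₋₁ − Cᵢ)/τᵢ with τᵢ = Vᵢ/Q.
τ₁ = 142/4.60 = 30.870 s; τ₂ = 46.5/4.60 = 10.109 s.
Solving the cascade with C₁(0)=C₂(0)=0 gives C₂(t) = C_in[1 − (τ₁ e^(−t/τ₁) − τ₂ e^(−t/τ₂))/(τ₁ − τ₂)].
At t = 34.1: e^(−t/τ₁) = 0.33133, e^(−t/τ₂) = 0.034275.
C₂ = 1.87·[1 − (30.870·0.33133 − 10.109·0.034275)/(20.761)] = 1.87·0.52403 = 0.97994 g/L.

0.980 g/L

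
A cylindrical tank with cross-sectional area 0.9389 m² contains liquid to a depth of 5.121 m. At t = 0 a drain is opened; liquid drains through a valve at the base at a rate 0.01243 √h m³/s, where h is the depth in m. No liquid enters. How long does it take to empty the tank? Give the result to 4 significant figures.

341.9 s

Volume balance on the tank: A dh/dt = −0.01243 √h.
This is separable: 2 d(√h)/dt = −0.01243/A, so √h = √h₀ − (0.01243/(2A)) t.
Set h = 0: 2√h₀ = (0.01243/A) t_empty ⇒ t_empty = 2A√h₀/0.01243.
t_empty = 2·0.9389·√5.121/0.01243 = 1.87780·2.26296/0.01243 = 341.866 s.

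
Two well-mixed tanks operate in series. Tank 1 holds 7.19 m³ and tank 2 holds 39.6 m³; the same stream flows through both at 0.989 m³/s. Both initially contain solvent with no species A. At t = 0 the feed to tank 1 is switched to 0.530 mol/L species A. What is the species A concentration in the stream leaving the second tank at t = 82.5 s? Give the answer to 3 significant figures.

Time constants: τᵢ = Vᵢ/Q for each well-mixed tank.
τ₁ = 7.19/0.989 = 7.2700 s; τ₂ = 39.6/0.989 = 40.040 s.
Tank 1: C₁ = C_in(1 − e^(−t/τ₁)). Tank 2 (τ₁ ≠ τ₂): C₂ = C_in[1 − (τ₁ e^(−t/τ₁) − τ₂ e^(−t/τ₂))/(τ₁ − τ₂)].
At t = 82.5: e^(−t/τ₁) = 1.1792e-05, e^(−t/τ₂) = 0.12740.
C₂ = 0.530·[1 − (7.2700·1.1792e-05 − 40.040·0.12740)/(-32.770)] = 0.530·0.84434 = 0.44750 mol/L.

0.447 mol/L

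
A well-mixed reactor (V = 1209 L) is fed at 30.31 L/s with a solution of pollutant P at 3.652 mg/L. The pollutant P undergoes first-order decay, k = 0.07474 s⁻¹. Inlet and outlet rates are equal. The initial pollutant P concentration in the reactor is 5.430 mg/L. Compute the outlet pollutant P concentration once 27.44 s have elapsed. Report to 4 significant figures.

1.209 mg/L

Species balance: V dC/dt = Q C_in − Q C − k V C.
dC/dt = (Q/V) C_in − (Q/V + k) C; effective rate a = Q/V + k = 0.0250703 + 0.07474 = 0.0998103 s⁻¹.
C_ss = Q C_in/(Q + kV) = 0.917308 mg/L; C(t) = C_ss + (C₀ − C_ss) e^(−a t).
C(27.44) = 0.917308 + (4.51269)·e^(−0.0998103·27.44) = 0.917308 + (4.51269)·0.0646482 = 1.20905 mg/L.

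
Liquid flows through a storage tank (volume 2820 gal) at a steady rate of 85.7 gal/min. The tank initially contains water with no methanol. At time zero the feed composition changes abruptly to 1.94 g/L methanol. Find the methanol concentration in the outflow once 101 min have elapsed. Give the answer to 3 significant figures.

1.85 g/L

Accumulation = in − out for the solute gives V dC/dt = Q(C_in − C).
Rewrite as dC/dt + C/τ = C_in/τ, τ = V/Q = 32.905 min.
C approaches C_in exponentially: C(t) = C_in + (C₀ − C_in) e^(−t/τ).
C(101) = 1.94 + (0 − 1.94)·e^(−101/32.905) = 1.94 + (-1.9400)·0.046449 = 1.8499 g/L.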